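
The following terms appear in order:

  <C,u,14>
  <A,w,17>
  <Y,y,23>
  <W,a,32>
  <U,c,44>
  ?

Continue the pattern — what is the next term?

For the first letter, letters move back 2 places in the alphabet, wrapping A→Z: C, A, Y, W, U → S.
Second letter: letters move forward 2 places in the alphabet, wrapping Z→A; u, w, y, a, c → e.
Third value: differences are 3, 6, 9, … (increasing by 3 each time); 14, 17, 23, 32, 44 → 59.
Combining the parts gives <S,e,59>.

<S,e,59>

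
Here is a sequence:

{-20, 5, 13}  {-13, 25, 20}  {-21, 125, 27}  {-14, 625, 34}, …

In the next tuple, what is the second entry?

3125

First entry: -20, -13, -21, -14 → -22 (alternating steps +7, −8, +7, −8, …).
Second entry goes 5, 25, 125, 625 → 3125 (×5 each step).
Third entry — +7 each step: 13, 20, 27, 34 → 41.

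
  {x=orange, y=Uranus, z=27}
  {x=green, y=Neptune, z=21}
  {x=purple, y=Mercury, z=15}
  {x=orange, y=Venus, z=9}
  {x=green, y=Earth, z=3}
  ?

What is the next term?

X — repeats orange → green → purple: orange, green, purple, orange, green → purple.
Y: runs through the planets Mercury→Neptune, so Uranus, Neptune, Mercury, Venus, Earth → Mars.
Z: −6 each step, so 27, 21, 15, 9, 3 → -3.
So the next term is {x=purple, y=Mars, z=-3}.

{x=purple, y=Mars, z=-3}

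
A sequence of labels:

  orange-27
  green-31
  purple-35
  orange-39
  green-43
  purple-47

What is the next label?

Colour goes orange, green, purple, orange, green, purple → orange (repeats orange → green → purple).
Second component: +4 each step, so 27, 31, 35, 39, 43, 47 → 51.
So the next label is orange-51.

orange-51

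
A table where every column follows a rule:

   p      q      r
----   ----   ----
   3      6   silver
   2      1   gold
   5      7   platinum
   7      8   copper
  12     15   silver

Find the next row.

19  23  gold

Column p: each term is the sum of the two before it, so 3, 2, 5, 7, 12 → 19.
Column q: 6, 1, 7, 8, 15 → 23 (each term is the sum of the two before it).
Column r goes silver, gold, platinum, copper, silver → gold (repeats silver → gold → platinum → copper).
Putting it together: 19  23  gold.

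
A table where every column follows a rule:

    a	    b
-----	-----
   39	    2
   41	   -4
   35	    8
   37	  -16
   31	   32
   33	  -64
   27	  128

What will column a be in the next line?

29

For the column a, alternating steps +2, −6, +2, −6, …: 39, 41, 35, 37, 31, 33, 27 → 29.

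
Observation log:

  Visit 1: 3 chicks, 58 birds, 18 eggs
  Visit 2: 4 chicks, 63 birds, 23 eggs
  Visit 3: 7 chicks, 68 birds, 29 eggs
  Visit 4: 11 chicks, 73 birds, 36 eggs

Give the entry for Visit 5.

Chicks: each term is the sum of the two before it, so 3, 4, 7, 11 → 18.
Birds goes 58, 63, 68, 73 → 78 (+5 each step).
Eggs: 18, 23, 29, 36 → 44 (differences are 5, 6, 7, … (increasing by 1 each time)).
Putting it together: 18 chicks, 78 birds, 44 eggs.

18 chicks, 78 birds, 44 eggs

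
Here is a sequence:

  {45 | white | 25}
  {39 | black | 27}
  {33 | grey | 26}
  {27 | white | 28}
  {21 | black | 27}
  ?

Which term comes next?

{15 | grey | 29}

First entry — −6 each step: 45, 39, 33, 27, 21 → 15.
Shade — repeats white → black → grey: white, black, grey, white, black → grey.
Third entry goes 25, 27, 26, 28, 27 → 29 (alternating steps +2, −1, +2, −1, …).
So the next term is {15 | grey | 29}.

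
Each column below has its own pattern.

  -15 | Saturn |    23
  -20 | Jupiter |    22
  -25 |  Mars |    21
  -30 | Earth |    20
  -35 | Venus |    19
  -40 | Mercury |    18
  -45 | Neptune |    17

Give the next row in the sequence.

First component — −5 each step: -15, -20, -25, -30, -35, -40, -45 → -50.
Planet goes Saturn, Jupiter, Mars, Earth, Venus, Mercury, Neptune → Uranus (runs backward through the planets Mercury→Neptune).
For the third component, −1 each step: 23, 22, 21, 20, 19, 18, 17 → 16.
So the next row is -50  Uranus  16.

-50  Uranus  16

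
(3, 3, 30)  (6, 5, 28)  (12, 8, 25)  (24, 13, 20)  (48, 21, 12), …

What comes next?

First part: 3, 6, 12, 24, 48 → 96 (×2 each step).
Second part: 3, 5, 8, 13, 21 → 34 (each term is the sum of the two before it).
Third part: together with the second part always sums to 33, so 30, 28, 25, 20, 12 → -1.
Combining the parts gives (96, 34, -1).

(96, 34, -1)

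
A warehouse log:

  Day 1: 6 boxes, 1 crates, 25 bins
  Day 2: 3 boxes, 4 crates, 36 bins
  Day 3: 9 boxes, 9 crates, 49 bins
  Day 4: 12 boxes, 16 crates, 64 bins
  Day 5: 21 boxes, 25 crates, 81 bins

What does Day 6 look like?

33 boxes, 36 crates, 100 bins

Boxes: 6, 3, 9, 12, 21 → 33 (each term is the sum of the two before it).
Crates: perfect squares: 1², 2², 3², …; 1, 4, 9, 16, 25 → 36.
Bins: 25, 36, 49, 64, 81 → 100 (perfect squares: 5², 6², 7², …).
So the next record is 33 boxes, 36 crates, 100 bins.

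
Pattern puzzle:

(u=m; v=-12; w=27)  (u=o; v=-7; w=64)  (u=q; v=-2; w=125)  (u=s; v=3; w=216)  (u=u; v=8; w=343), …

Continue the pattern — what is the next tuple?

U goes m, o, q, s, u → w (letters move forward 2 places in the alphabet).
V — +5 each step: -12, -7, -2, 3, 8 → 13.
W: 27, 64, 125, 216, 343 → 512 (perfect cubes: 3³, 4³, 5³, …).
Putting it together: (u=w; v=13; w=512).

(u=w; v=13; w=512)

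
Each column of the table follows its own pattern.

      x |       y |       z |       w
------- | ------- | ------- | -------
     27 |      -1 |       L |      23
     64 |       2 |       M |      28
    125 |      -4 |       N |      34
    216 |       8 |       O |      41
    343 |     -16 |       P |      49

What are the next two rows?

512  32  Q  58; 729  -64  R  68

Column x: 27, 64, 125, 216, 343 → 512 → 729 (perfect cubes: 3³, 4³, 5³, …).
Column y: ×(-2) each step, so -1, 2, -4, 8, -16 → 32 → -64.
Column z goes L, M, N, O, P → Q → R (letters move forward 1 place in the alphabet).
Column w goes 23, 28, 34, 41, 49 → 58 → 68 (differences are 5, 6, 7, … (increasing by 1 each time)).
Putting the parts together: 512  32  Q  58 and then 729  -64  R  68.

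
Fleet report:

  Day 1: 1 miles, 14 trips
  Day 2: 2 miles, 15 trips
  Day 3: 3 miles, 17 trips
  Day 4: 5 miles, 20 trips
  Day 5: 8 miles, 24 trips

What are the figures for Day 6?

13 miles, 29 trips

Miles: each term is the sum of the two before it, so 1, 2, 3, 5, 8 → 13.
Trips: differences are 1, 2, 3, … (increasing by 1 each time), so 14, 15, 17, 20, 24 → 29.
So the next record is 13 miles, 29 trips.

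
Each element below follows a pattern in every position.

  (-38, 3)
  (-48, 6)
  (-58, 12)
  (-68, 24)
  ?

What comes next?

For the first coordinate, −10 each step: -38, -48, -58, -68 → -78.
Second coordinate: 3, 6, 12, 24 → 48 (×2 each step).
Putting it together: (-78, 48).

(-78, 48)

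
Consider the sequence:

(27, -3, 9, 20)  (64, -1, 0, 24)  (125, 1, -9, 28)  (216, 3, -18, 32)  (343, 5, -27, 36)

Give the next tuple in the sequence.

(512, 7, -36, 40)

First slot: perfect cubes: 3³, 4³, 5³, …, so 27, 64, 125, 216, 343 → 512.
For the second slot, +2 each step: -3, -1, 1, 3, 5 → 7.
Third slot — −9 each step: 9, 0, -9, -18, -27 → -36.
Fourth slot: +4 each step; 20, 24, 28, 32, 36 → 40.
Combining the parts gives (512, 7, -36, 40).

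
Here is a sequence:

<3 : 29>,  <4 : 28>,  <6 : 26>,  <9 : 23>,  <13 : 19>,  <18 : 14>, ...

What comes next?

First part: differences are 1, 2, 3, … (increasing by 1 each time), so 3, 4, 6, 9, 13, 18 → 24.
Second part — together with the first part always sums to 32: 29, 28, 26, 23, 19, 14 → 8.
Putting it together: <24 : 8>.

<24 : 8>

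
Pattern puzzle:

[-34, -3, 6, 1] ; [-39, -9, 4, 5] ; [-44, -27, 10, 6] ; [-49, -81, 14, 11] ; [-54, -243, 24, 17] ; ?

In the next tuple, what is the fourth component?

28

Fourth component — each term is the sum of the two before it: 1, 5, 6, 11, 17 → 28.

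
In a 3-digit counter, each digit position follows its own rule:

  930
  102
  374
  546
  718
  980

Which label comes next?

152

First digit: 9, 1, 3, 5, 7, 9 → 1 (+2 each step, mod 10).
Second digit: −3 each step, mod 10, so 3, 0, 7, 4, 1, 8 → 5.
Third digit: +2 each step, mod 10, so 0, 2, 4, 6, 8, 0 → 2.
So the next label is 152.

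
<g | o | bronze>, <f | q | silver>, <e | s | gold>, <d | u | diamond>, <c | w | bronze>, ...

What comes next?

<b | y | silver>

First letter — letters move back 1 place in the alphabet: g, f, e, d, c → b.
Second letter goes o, q, s, u, w → y (letters move forward 2 places in the alphabet).
Rank goes bronze, silver, gold, diamond, bronze → silver (repeats bronze → silver → gold → diamond).
Putting it together: <b | y | silver>.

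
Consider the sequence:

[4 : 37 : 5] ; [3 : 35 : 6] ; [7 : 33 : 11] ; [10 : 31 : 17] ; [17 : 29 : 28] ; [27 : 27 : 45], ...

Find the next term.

For the first coordinate, each term is the sum of the two before it: 4, 3, 7, 10, 17, 27 → 44.
Second coordinate — −2 each step: 37, 35, 33, 31, 29, 27 → 25.
Third coordinate goes 5, 6, 11, 17, 28, 45 → 73 (each term is the sum of the two before it).
Putting it together: [44 : 25 : 73].

[44 : 25 : 73]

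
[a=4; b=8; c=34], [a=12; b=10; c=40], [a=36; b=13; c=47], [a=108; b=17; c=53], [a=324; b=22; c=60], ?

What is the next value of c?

For the c, alternating steps +6, +7, +6, +7, …: 34, 40, 47, 53, 60 → 66.

66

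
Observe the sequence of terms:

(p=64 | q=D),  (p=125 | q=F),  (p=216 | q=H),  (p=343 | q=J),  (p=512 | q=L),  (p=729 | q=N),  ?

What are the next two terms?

P: perfect cubes: 4³, 5³, 6³, …; 64, 125, 216, 343, 512, 729 → 1000 → 1331.
Q — letters move forward 2 places in the alphabet: D, F, H, J, L, N → P → R.
So the next two terms are (p=1000 | q=P) and (p=1331 | q=R).

(p=1000 | q=P), (p=1331 | q=R)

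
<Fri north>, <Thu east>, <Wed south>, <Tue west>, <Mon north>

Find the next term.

Day: runs backward through the weekdays Mon→Sun, so Fri, Thu, Wed, Tue, Mon → Sun.
Direction — repeats north → east → south → west: north, east, south, west, north → east.
Combining the parts gives <Sun east>.

<Sun east>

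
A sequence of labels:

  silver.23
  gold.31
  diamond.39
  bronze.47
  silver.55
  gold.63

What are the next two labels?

Rank: silver, gold, diamond, bronze, silver, gold → diamond → bronze (repeats silver → gold → diamond → bronze).
Second component goes 23, 31, 39, 47, 55, 63 → 71 → 79 (+8 each step).
So the next two labels are diamond.71 and bronze.79.

diamond.71, bronze.79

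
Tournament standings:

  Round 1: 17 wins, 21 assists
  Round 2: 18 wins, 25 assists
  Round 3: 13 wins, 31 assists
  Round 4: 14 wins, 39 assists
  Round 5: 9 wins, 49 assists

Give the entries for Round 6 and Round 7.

Wins goes 17, 18, 13, 14, 9 → 10 → 5 (alternating steps +1, −5, +1, −5, …).
Assists: differences are 4, 6, 8, … (increasing by 2 each time), so 21, 25, 31, 39, 49 → 61 → 75.
So the next two records are 10 wins, 61 assists and 5 wins, 75 assists.

10 wins, 61 assists; 5 wins, 75 assists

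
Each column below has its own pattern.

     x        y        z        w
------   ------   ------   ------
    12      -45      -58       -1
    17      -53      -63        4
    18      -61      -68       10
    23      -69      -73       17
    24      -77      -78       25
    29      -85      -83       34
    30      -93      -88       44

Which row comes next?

35  -101  -93  55

Column x — alternating steps +5, +1, +5, +1, …: 12, 17, 18, 23, 24, 29, 30 → 35.
Column y — −8 each step: -45, -53, -61, -69, -77, -85, -93 → -101.
For the column z, −5 each step: -58, -63, -68, -73, -78, -83, -88 → -93.
Column w: differences are 5, 6, 7, … (increasing by 1 each time), so -1, 4, 10, 17, 25, 34, 44 → 55.
Combining the parts gives 35  -101  -93  55.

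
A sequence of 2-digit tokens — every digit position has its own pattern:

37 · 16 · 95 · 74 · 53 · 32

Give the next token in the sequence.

First digit: −2 each step, mod 10, so 3, 1, 9, 7, 5, 3 → 1.
Second digit goes 7, 6, 5, 4, 3, 2 → 1 (−1 each step, mod 10).
So the next token is 11.

11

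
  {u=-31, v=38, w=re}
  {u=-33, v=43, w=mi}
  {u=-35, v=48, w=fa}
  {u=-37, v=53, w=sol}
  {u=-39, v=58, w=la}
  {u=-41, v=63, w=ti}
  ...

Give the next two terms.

For the u, −2 each step: -31, -33, -35, -37, -39, -41 → -43 → -45.
V — +5 each step: 38, 43, 48, 53, 58, 63 → 68 → 73.
W goes re, mi, fa, sol, la, ti → do → re (runs through the solfège scale do→ti).
So the next two terms are {u=-43, v=68, w=do} and {u=-45, v=73, w=re}.

{u=-43, v=68, w=do}, {u=-45, v=73, w=re}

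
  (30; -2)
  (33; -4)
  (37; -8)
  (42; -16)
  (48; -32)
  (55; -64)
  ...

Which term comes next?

First value — differences are 3, 4, 5, … (increasing by 1 each time): 30, 33, 37, 42, 48, 55 → 63.
Second value: ×2 each step; -2, -4, -8, -16, -32, -64 → -128.
So the next term is (63; -128).

(63; -128)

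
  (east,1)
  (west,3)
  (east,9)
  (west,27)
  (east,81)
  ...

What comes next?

(west,243)

Direction — alternates east ↔ west: east, west, east, west, east → west.
For the second entry, ×3 each step: 1, 3, 9, 27, 81 → 243.
Combining the parts gives (west,243).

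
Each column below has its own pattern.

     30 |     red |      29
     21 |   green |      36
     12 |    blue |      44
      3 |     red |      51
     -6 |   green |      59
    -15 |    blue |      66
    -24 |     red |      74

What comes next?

First component goes 30, 21, 12, 3, -6, -15, -24 → -33 (−9 each step).
Colour goes red, green, blue, red, green, blue, red → green (repeats red → green → blue).
For the third component, alternating steps +7, +8, +7, +8, …: 29, 36, 44, 51, 59, 66, 74 → 81.
So the next row is -33  green  81.

-33  green  81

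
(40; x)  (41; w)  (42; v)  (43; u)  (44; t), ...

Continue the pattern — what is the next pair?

For the first part, +1 each step: 40, 41, 42, 43, 44 → 45.
Letter goes x, w, v, u, t → s (letters move back 1 place in the alphabet).
Combining the parts gives (45; s).

(45; s)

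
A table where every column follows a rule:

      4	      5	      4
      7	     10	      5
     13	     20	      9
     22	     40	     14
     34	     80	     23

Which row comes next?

First component: 4, 7, 13, 22, 34 → 49 (differences are 3, 6, 9, … (increasing by 3 each time)).
Second component — ×2 each step: 5, 10, 20, 40, 80 → 160.
For the third component, each term is the sum of the two before it: 4, 5, 9, 14, 23 → 37.
Combining the parts gives 49  160  37.

49  160  37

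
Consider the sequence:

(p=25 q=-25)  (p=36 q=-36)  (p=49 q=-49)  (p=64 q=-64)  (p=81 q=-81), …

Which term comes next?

(p=100 q=-100)

P goes 25, 36, 49, 64, 81 → 100 (perfect squares: 5², 6², 7², …).
Q: always the negative of the p; -25, -36, -49, -64, -81 → -100.
Combining the parts gives (p=100 q=-100).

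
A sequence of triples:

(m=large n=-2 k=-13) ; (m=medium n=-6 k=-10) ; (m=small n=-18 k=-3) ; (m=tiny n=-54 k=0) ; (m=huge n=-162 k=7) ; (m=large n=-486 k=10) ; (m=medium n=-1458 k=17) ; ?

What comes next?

M — repeats large → medium → small → tiny → huge: large, medium, small, tiny, huge, large, medium → small.
N: ×3 each step, so -2, -6, -18, -54, -162, -486, -1458 → -4374.
K goes -13, -10, -3, 0, 7, 10, 17 → 20 (alternating steps +3, +7, +3, +7, …).
So the next triple is (m=small n=-4374 k=20).

(m=small n=-4374 k=20)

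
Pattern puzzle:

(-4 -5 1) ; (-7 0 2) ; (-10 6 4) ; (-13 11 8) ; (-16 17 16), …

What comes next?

First slot goes -4, -7, -10, -13, -16 → -19 (−3 each step).
Second slot: -5, 0, 6, 11, 17 → 22 (alternating steps +5, +6, +5, +6, …).
Third slot: ×2 each step; 1, 2, 4, 8, 16 → 32.
So the next element is (-19 22 32).

(-19 22 32)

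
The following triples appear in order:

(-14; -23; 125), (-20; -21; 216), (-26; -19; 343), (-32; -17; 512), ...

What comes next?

(-38; -15; 729)

First value: −6 each step, so -14, -20, -26, -32 → -38.
For the second value, +2 each step: -23, -21, -19, -17 → -15.
Third value: 125, 216, 343, 512 → 729 (perfect cubes: 5³, 6³, 7³, …).
So the next triple is (-38; -15; 729).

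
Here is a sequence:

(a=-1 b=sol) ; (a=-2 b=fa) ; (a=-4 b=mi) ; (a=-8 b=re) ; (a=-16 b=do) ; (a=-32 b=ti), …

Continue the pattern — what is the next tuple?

(a=-64 b=la)

A goes -1, -2, -4, -8, -16, -32 → -64 (×2 each step).
B — runs backward through the solfège scale do→ti: sol, fa, mi, re, do, ti → la.
So the next tuple is (a=-64 b=la).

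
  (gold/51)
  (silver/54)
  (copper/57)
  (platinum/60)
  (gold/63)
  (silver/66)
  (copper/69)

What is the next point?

Metal — repeats gold → silver → copper → platinum: gold, silver, copper, platinum, gold, silver, copper → platinum.
Second component — +3 each step: 51, 54, 57, 60, 63, 66, 69 → 72.
Combining the parts gives (platinum/72).

(platinum/72)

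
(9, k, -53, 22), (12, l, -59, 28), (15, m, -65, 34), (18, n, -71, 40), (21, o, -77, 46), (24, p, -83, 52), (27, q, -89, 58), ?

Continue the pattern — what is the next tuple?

(30, r, -95, 64)

For the first entry, +3 each step: 9, 12, 15, 18, 21, 24, 27 → 30.
Letter: letters move forward 1 place in the alphabet, so k, l, m, n, o, p, q → r.
For the third entry, −6 each step: -53, -59, -65, -71, -77, -83, -89 → -95.
Fourth entry goes 22, 28, 34, 40, 46, 52, 58 → 64 (together with the third entry always sums to -31).
So the next tuple is (30, r, -95, 64).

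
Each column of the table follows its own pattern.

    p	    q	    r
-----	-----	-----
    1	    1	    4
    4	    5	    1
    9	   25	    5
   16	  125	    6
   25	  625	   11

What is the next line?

36  3125  17

For the column p, perfect squares: 1², 2², 3², …: 1, 4, 9, 16, 25 → 36.
Column q — ×5 each step: 1, 5, 25, 125, 625 → 3125.
Column r: 4, 1, 5, 6, 11 → 17 (each term is the sum of the two before it).
Putting it together: 36  3125  17.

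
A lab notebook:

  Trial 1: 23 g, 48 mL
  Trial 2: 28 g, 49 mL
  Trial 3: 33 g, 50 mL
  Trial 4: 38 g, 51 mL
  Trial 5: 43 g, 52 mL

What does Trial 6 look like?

48 g, 53 mL

For the g, +5 each step: 23, 28, 33, 38, 43 → 48.
ML goes 48, 49, 50, 51, 52 → 53 (+1 each step).
Combining the parts gives 48 g, 53 mL.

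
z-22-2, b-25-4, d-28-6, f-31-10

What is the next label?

Letter: z, b, d, f → h (letters move forward 2 places in the alphabet, wrapping Z→A).
Second component — +3 each step: 22, 25, 28, 31 → 34.
Third component: each term is the sum of the two before it; 2, 4, 6, 10 → 16.
So the next label is h-34-16.

h-34-16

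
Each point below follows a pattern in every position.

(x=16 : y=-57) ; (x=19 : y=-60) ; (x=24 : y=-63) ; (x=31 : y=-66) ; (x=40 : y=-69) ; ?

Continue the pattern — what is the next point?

X: 16, 19, 24, 31, 40 → 51 (differences are 3, 5, 7, … (increasing by 2 each time)).
For the y, −3 each step: -57, -60, -63, -66, -69 → -72.
So the next point is (x=51 : y=-72).

(x=51 : y=-72)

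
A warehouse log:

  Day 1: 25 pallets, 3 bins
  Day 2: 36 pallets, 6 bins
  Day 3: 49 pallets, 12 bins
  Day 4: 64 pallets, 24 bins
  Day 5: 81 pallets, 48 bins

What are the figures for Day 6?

100 pallets, 96 bins

Pallets: perfect squares: 5², 6², 7², …; 25, 36, 49, 64, 81 → 100.
For the bins, ×2 each step: 3, 6, 12, 24, 48 → 96.
Putting it together: 100 pallets, 96 bins.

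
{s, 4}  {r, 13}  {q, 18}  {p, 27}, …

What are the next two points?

Letter: s, r, q, p → o → n (letters move back 1 place in the alphabet).
Second coordinate — alternating steps +9, +5, +9, +5, …: 4, 13, 18, 27 → 32 → 41.
Putting the parts together: {o, 32} and then {n, 41}.

{o, 32}, {n, 41}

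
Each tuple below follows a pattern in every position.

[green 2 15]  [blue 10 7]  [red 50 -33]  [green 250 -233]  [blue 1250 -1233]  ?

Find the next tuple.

Colour goes green, blue, red, green, blue → red (repeats green → blue → red).
Second slot: ×5 each step; 2, 10, 50, 250, 1250 → 6250.
Third slot goes 15, 7, -33, -233, -1233 → -6233 (together with the second slot always sums to 17).
Combining the parts gives [red 6250 -6233].

[red 6250 -6233]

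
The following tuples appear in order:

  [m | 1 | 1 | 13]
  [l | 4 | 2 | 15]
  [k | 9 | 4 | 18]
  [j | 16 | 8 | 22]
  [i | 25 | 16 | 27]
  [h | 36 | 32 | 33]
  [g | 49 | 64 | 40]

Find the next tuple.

[f | 64 | 128 | 48]

Letter: letters move back 1 place in the alphabet; m, l, k, j, i, h, g → f.
Second coordinate: perfect squares: 1², 2², 3², …, so 1, 4, 9, 16, 25, 36, 49 → 64.
Third coordinate: ×2 each step, so 1, 2, 4, 8, 16, 32, 64 → 128.
Fourth coordinate: differences are 2, 3, 4, … (increasing by 1 each time), so 13, 15, 18, 22, 27, 33, 40 → 48.
Combining the parts gives [f | 64 | 128 | 48].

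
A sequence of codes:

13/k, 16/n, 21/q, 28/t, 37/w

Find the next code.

First component: 13, 16, 21, 28, 37 → 48 (differences are 3, 5, 7, … (increasing by 2 each time)).
Letter — letters move forward 3 places in the alphabet: k, n, q, t, w → z.
So the next code is 48/z.

48/z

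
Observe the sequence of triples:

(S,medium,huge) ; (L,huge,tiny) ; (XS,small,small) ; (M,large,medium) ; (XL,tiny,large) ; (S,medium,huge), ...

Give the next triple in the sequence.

For the first size, repeats S → L → XS → M → XL: S, L, XS, M, XL, S → L.
For the second size, repeats medium → huge → small → large → tiny: medium, huge, small, large, tiny, medium → huge.
Third size: repeats huge → tiny → small → medium → large; huge, tiny, small, medium, large, huge → tiny.
So the next triple is (L,huge,tiny).

(L,huge,tiny)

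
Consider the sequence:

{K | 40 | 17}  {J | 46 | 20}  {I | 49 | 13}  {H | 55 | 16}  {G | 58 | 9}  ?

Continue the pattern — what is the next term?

{F | 64 | 12}

Letter: letters move back 1 place in the alphabet, so K, J, I, H, G → F.
For the second part, alternating steps +6, +3, +6, +3, …: 40, 46, 49, 55, 58 → 64.
Third part: alternating steps +3, −7, +3, −7, …, so 17, 20, 13, 16, 9 → 12.
So the next term is {F | 64 | 12}.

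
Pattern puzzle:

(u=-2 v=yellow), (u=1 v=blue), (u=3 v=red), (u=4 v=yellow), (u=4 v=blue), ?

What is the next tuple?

(u=3 v=red)

U: -2, 1, 3, 4, 4 → 3 (differences are 3, 2, 1, … (decreasing by 1 each time)).
V: yellow, blue, red, yellow, blue → red (repeats yellow → blue → red).
Combining the parts gives (u=3 v=red).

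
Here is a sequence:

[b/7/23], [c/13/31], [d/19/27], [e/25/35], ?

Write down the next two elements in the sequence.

[f/31/31], [g/37/39]

Letter: letters move forward 1 place in the alphabet, so b, c, d, e → f → g.
Second part: +6 each step; 7, 13, 19, 25 → 31 → 37.
Third part — alternating steps +8, −4, +8, −4, …: 23, 31, 27, 35 → 31 → 39.
So the next two elements are [f/31/31] and [g/37/39].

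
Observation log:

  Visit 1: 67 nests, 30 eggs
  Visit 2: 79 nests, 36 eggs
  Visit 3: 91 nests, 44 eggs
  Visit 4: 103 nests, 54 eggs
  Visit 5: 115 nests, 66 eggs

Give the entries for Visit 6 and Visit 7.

Nests: 67, 79, 91, 103, 115 → 127 → 139 (+12 each step).
Eggs: differences are 6, 8, 10, … (increasing by 2 each time), so 30, 36, 44, 54, 66 → 80 → 96.
So the next two rows are 127 nests, 80 eggs and 139 nests, 96 eggs.

127 nests, 80 eggs; 139 nests, 96 eggs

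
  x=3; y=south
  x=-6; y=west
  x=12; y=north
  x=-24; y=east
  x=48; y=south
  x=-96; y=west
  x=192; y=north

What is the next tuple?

x=-384; y=east

X: ×(-2) each step, so 3, -6, 12, -24, 48, -96, 192 → -384.
Y — repeats south → west → north → east: south, west, north, east, south, west, north → east.
Putting it together: x=-384; y=east.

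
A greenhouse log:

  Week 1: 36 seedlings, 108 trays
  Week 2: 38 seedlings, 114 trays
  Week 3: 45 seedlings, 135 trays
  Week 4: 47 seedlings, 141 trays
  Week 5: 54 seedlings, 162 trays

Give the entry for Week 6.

For the seedlings, alternating steps +2, +7, +2, +7, …: 36, 38, 45, 47, 54 → 56.
For the trays, always 3 × the seedlings: 108, 114, 135, 141, 162 → 168.
Combining the parts gives 56 seedlings, 168 trays.

56 seedlings, 168 trays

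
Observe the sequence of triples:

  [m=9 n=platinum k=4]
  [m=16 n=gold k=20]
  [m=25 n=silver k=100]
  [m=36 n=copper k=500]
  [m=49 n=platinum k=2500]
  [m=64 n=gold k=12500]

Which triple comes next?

For the m, perfect squares: 3², 4², 5², …: 9, 16, 25, 36, 49, 64 → 81.
N goes platinum, gold, silver, copper, platinum, gold → silver (repeats platinum → gold → silver → copper).
For the k, ×5 each step: 4, 20, 100, 500, 2500, 12500 → 62500.
So the next triple is [m=81 n=silver k=62500].

[m=81 n=silver k=62500]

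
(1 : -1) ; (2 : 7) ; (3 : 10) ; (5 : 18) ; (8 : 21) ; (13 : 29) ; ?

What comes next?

First value: each term is the sum of the two before it, so 1, 2, 3, 5, 8, 13 → 21.
Second value goes -1, 7, 10, 18, 21, 29 → 32 (alternating steps +8, +3, +8, +3, …).
Combining the parts gives (21 : 32).

(21 : 32)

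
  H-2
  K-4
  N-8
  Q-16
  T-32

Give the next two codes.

Letter: H, K, N, Q, T → W → Z (letters move forward 3 places in the alphabet).
For the second component, ×2 each step: 2, 4, 8, 16, 32 → 64 → 128.
Putting the parts together: W-64 and then Z-128.

W-64 then Z-128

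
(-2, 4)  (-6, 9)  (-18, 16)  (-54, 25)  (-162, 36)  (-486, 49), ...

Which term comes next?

First coordinate: -2, -6, -18, -54, -162, -486 → -1458 (×3 each step).
Second coordinate goes 4, 9, 16, 25, 36, 49 → 64 (perfect squares: 2², 3², 4², …).
Combining the parts gives (-1458, 64).

(-1458, 64)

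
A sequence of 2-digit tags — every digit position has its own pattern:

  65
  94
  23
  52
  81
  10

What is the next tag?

49

First digit: +3 each step, mod 10; 6, 9, 2, 5, 8, 1 → 4.
Second digit goes 5, 4, 3, 2, 1, 0 → 9 (−1 each step, mod 10).
Putting it together: 49.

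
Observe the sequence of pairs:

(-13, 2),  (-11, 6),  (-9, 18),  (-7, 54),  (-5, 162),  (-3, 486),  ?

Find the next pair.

(-1, 1458)

First component — +2 each step: -13, -11, -9, -7, -5, -3 → -1.
For the second component, ×3 each step: 2, 6, 18, 54, 162, 486 → 1458.
Putting it together: (-1, 1458).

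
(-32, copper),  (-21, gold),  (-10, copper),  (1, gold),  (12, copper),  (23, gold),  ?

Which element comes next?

First entry: +11 each step; -32, -21, -10, 1, 12, 23 → 34.
Metal goes copper, gold, copper, gold, copper, gold → copper (alternates copper ↔ gold).
So the next element is (34, copper).

(34, copper)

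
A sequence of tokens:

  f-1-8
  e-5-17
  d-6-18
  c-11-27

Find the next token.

Letter goes f, e, d, c → b (letters move back 1 place in the alphabet).
Second component — each term is the sum of the two before it: 1, 5, 6, 11 → 17.
Third component: alternating steps +9, +1, +9, +1, …, so 8, 17, 18, 27 → 28.
Putting it together: b-17-28.

b-17-28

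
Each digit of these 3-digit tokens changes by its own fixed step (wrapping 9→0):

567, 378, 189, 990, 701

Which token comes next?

First digit — −2 each step, mod 10: 5, 3, 1, 9, 7 → 5.
For the second digit, +1 each step, mod 10: 6, 7, 8, 9, 0 → 1.
Third digit: 7, 8, 9, 0, 1 → 2 (+1 each step, mod 10).
Combining the parts gives 512.

512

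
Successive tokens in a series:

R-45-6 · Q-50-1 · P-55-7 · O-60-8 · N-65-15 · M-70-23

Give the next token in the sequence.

Letter — letters move back 1 place in the alphabet: R, Q, P, O, N, M → L.
Second component — +5 each step: 45, 50, 55, 60, 65, 70 → 75.
Third component goes 6, 1, 7, 8, 15, 23 → 38 (each term is the sum of the two before it).
So the next token is L-75-38.

L-75-38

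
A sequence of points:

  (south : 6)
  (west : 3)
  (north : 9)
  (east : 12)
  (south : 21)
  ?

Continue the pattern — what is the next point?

Direction — repeats south → west → north → east: south, west, north, east, south → west.
Second coordinate — each term is the sum of the two before it: 6, 3, 9, 12, 21 → 33.
Combining the parts gives (west : 33).

(west : 33)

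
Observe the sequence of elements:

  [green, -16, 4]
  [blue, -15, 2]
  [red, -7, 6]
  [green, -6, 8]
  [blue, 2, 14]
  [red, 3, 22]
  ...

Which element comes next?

[green, 11, 36]

Colour: green, blue, red, green, blue, red → green (repeats green → blue → red).
Second part: alternating steps +1, +8, +1, +8, …; -16, -15, -7, -6, 2, 3 → 11.
For the third part, each term is the sum of the two before it: 4, 2, 6, 8, 14, 22 → 36.
Putting it together: [green, 11, 36].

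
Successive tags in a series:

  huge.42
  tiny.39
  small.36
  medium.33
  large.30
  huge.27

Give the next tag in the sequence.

tiny.24

Size: huge, tiny, small, medium, large, huge → tiny (repeats huge → tiny → small → medium → large).
Second component: −3 each step; 42, 39, 36, 33, 30, 27 → 24.
Combining the parts gives tiny.24.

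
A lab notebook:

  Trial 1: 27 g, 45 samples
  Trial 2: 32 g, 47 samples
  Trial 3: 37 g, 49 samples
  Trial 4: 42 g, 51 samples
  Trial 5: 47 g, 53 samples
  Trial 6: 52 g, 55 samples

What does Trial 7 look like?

57 g, 57 samples

For the g, +5 each step: 27, 32, 37, 42, 47, 52 → 57.
Samples goes 45, 47, 49, 51, 53, 55 → 57 (+2 each step).
Combining the parts gives 57 g, 57 samples.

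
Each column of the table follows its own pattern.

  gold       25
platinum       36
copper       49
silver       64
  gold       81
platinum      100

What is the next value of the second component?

Metal goes gold, platinum, copper, silver, gold, platinum → copper (repeats gold → platinum → copper → silver).
Second component: 25, 36, 49, 64, 81, 100 → 121 (perfect squares: 5², 6², 7², …).

121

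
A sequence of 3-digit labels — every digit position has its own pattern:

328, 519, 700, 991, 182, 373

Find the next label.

First digit: +2 each step, mod 10, so 3, 5, 7, 9, 1, 3 → 5.
Second digit — −1 each step, mod 10: 2, 1, 0, 9, 8, 7 → 6.
Third digit goes 8, 9, 0, 1, 2, 3 → 4 (+1 each step, mod 10).
Putting it together: 564.

564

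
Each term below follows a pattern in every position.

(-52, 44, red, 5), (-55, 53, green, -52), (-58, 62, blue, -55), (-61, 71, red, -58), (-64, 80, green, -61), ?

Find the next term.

(-67, 89, blue, -64)

First coordinate goes -52, -55, -58, -61, -64 → -67 (−3 each step).
Second coordinate — +9 each step: 44, 53, 62, 71, 80 → 89.
Colour: red, green, blue, red, green → blue (repeats red → green → blue).
Fourth coordinate goes 5, -52, -55, -58, -61 → -64 (always the previous value of the first coordinate).
Putting it together: (-67, 89, blue, -64).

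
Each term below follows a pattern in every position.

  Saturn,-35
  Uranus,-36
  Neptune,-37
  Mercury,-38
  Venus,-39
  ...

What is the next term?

Earth,-40

Planet goes Saturn, Uranus, Neptune, Mercury, Venus → Earth (runs through the planets Mercury→Neptune).
Second coordinate: −1 each step; -35, -36, -37, -38, -39 → -40.
Putting it together: Earth,-40.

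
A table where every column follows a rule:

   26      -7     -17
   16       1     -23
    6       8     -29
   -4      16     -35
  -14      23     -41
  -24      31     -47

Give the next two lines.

First component: −10 each step; 26, 16, 6, -4, -14, -24 → -34 → -44.
Second component goes -7, 1, 8, 16, 23, 31 → 38 → 46 (alternating steps +8, +7, +8, +7, …).
For the third component, −6 each step: -17, -23, -29, -35, -41, -47 → -53 → -59.
Putting the parts together: -34  38  -53 and then -44  46  -59.

-34  38  -53; -44  46  -59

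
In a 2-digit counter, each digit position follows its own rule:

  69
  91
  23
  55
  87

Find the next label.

19

First digit: +3 each step, mod 10; 6, 9, 2, 5, 8 → 1.
For the second digit, +2 each step, mod 10: 9, 1, 3, 5, 7 → 9.
Putting it together: 19.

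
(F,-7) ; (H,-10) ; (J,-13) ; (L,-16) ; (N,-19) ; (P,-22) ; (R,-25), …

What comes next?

Letter: letters move forward 2 places in the alphabet; F, H, J, L, N, P, R → T.
Second component goes -7, -10, -13, -16, -19, -22, -25 → -28 (−3 each step).
So the next point is (T,-28).

(T,-28)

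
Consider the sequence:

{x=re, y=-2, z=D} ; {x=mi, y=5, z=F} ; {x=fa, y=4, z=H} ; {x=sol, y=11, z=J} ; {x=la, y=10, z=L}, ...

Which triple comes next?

X: re, mi, fa, sol, la → ti (runs through the solfège scale do→ti).
Y: alternating steps +7, −1, +7, −1, …; -2, 5, 4, 11, 10 → 17.
Z: letters move forward 2 places in the alphabet, so D, F, H, J, L → N.
Putting it together: {x=ti, y=17, z=N}.

{x=ti, y=17, z=N}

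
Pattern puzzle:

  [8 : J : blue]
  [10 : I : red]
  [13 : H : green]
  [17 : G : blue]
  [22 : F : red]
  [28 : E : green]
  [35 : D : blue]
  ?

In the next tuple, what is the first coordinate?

First coordinate — differences are 2, 3, 4, … (increasing by 1 each time): 8, 10, 13, 17, 22, 28, 35 → 43.

43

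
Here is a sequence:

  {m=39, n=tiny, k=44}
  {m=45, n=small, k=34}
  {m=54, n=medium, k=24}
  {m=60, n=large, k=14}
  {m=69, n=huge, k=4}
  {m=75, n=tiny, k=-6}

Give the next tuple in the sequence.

{m=84, n=small, k=-16}

M — alternating steps +6, +9, +6, +9, …: 39, 45, 54, 60, 69, 75 → 84.
N: repeats tiny → small → medium → large → huge; tiny, small, medium, large, huge, tiny → small.
K goes 44, 34, 24, 14, 4, -6 → -16 (−10 each step).
So the next tuple is {m=84, n=small, k=-16}.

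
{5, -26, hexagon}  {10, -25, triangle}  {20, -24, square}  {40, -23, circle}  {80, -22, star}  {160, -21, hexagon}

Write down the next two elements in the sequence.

{320, -20, triangle}, {640, -19, square}

First value: ×2 each step, so 5, 10, 20, 40, 80, 160 → 320 → 640.
For the second value, +1 each step: -26, -25, -24, -23, -22, -21 → -20 → -19.
Shape: repeats hexagon → triangle → square → circle → star, so hexagon, triangle, square, circle, star, hexagon → triangle → square.
So the next two elements are {320, -20, triangle} and {640, -19, square}.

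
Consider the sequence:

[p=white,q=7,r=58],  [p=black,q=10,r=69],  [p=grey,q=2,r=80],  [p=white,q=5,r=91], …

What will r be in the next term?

102

For the r, +11 each step: 58, 69, 80, 91 → 102.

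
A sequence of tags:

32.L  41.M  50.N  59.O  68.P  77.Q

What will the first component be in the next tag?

86

First component: +9 each step, so 32, 41, 50, 59, 68, 77 → 86.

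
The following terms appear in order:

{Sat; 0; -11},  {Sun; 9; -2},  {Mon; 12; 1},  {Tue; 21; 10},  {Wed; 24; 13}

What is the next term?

For the day, runs through the weekdays Mon→Sun: Sat, Sun, Mon, Tue, Wed → Thu.
Second value: alternating steps +9, +3, +9, +3, …, so 0, 9, 12, 21, 24 → 33.
Third value: always 11 less than the second value, so -11, -2, 1, 10, 13 → 22.
So the next term is {Thu; 33; 22}.

{Thu; 33; 22}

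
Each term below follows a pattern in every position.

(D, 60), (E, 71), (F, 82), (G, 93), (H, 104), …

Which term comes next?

(I, 115)

Letter: letters move forward 1 place in the alphabet; D, E, F, G, H → I.
For the second value, +11 each step: 60, 71, 82, 93, 104 → 115.
Combining the parts gives (I, 115).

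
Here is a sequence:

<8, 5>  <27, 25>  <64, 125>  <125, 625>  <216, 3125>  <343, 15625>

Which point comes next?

For the first coordinate, perfect cubes: 2³, 3³, 4³, …: 8, 27, 64, 125, 216, 343 → 512.
Second coordinate: 5, 25, 125, 625, 3125, 15625 → 78125 (×5 each step).
Combining the parts gives <512, 78125>.

<512, 78125>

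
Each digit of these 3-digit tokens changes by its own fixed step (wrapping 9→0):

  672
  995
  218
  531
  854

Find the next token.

177

First digit: 6, 9, 2, 5, 8 → 1 (+3 each step, mod 10).
Second digit goes 7, 9, 1, 3, 5 → 7 (+2 each step, mod 10).
Third digit: 2, 5, 8, 1, 4 → 7 (+3 each step, mod 10).
Combining the parts gives 177.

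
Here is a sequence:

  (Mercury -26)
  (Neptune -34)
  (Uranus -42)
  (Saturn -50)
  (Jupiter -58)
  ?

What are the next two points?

Planet: runs backward through the planets Mercury→Neptune, so Mercury, Neptune, Uranus, Saturn, Jupiter → Mars → Earth.
Second value: -26, -34, -42, -50, -58 → -66 → -74 (−8 each step).
So the next two points are (Mars -66) and (Earth -74).

(Mars -66), (Earth -74)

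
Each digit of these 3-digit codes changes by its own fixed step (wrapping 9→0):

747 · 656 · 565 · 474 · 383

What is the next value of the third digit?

2

First digit: 7, 6, 5, 4, 3 → 2 (−1 each step, mod 10).
Second digit: 4, 5, 6, 7, 8 → 9 (+1 each step, mod 10).
Third digit: −1 each step, mod 10, so 7, 6, 5, 4, 3 → 2.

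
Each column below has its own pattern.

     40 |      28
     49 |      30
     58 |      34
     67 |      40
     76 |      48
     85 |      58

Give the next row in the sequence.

94  70

For the first component, +9 each step: 40, 49, 58, 67, 76, 85 → 94.
Second component goes 28, 30, 34, 40, 48, 58 → 70 (differences are 2, 4, 6, … (increasing by 2 each time)).
Putting it together: 94  70.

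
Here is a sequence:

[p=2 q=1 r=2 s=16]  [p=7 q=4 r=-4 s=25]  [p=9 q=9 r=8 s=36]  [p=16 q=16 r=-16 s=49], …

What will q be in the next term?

25

Q: 1, 4, 9, 16 → 25 (perfect squares: 1², 2², 3², …).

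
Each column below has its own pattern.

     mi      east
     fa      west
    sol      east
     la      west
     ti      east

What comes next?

do  west

Note — runs through the solfège scale do→ti: mi, fa, sol, la, ti → do.
Direction goes east, west, east, west, east → west (alternates east ↔ west).
So the next line is do  west.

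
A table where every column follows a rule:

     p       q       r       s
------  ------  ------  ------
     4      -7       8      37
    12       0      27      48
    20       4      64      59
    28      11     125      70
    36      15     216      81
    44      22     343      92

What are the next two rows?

For the column p, +8 each step: 4, 12, 20, 28, 36, 44 → 52 → 60.
Column q — alternating steps +7, +4, +7, +4, …: -7, 0, 4, 11, 15, 22 → 26 → 33.
For the column r, perfect cubes: 2³, 3³, 4³, …: 8, 27, 64, 125, 216, 343 → 512 → 729.
Column s: 37, 48, 59, 70, 81, 92 → 103 → 114 (+11 each step).
Putting the parts together: 52  26  512  103 and then 60  33  729  114.

52  26  512  103; 60  33  729  114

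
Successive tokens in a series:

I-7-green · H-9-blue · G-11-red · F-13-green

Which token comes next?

E-15-blue

Letter goes I, H, G, F → E (letters move back 1 place in the alphabet).
For the second component, +2 each step: 7, 9, 11, 13 → 15.
Colour — repeats green → blue → red: green, blue, red, green → blue.
Putting it together: E-15-blue.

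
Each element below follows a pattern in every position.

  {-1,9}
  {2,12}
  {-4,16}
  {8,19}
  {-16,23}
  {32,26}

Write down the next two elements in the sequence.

First slot: -1, 2, -4, 8, -16, 32 → -64 → 128 (×(-2) each step).
Second slot — alternating steps +3, +4, +3, +4, …: 9, 12, 16, 19, 23, 26 → 30 → 33.
So the next two elements are {-64,30} and {128,33}.

{-64,30}, {128,33}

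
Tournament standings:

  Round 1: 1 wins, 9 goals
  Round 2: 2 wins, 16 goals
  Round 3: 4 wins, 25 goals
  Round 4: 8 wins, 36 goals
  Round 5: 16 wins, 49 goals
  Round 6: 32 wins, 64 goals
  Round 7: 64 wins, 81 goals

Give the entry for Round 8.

128 wins, 100 goals

Wins goes 1, 2, 4, 8, 16, 32, 64 → 128 (×2 each step).
Goals: perfect squares: 3², 4², 5², …, so 9, 16, 25, 36, 49, 64, 81 → 100.
Combining the parts gives 128 wins, 100 goals.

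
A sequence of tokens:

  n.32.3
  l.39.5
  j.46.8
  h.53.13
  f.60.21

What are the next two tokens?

Letter goes n, l, j, h, f → d → b (letters move back 2 places in the alphabet).
Second component: +7 each step; 32, 39, 46, 53, 60 → 67 → 74.
For the third component, each term is the sum of the two before it: 3, 5, 8, 13, 21 → 34 → 55.
Putting the parts together: d.67.34 and then b.74.55.

d.67.34, b.74.55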